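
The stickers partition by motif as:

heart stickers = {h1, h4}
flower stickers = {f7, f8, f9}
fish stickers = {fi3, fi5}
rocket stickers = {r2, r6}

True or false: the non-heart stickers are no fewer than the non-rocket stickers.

True

There are 7 non-heart stickers.
There are 7 non-rocket stickers.
The claim requires 7 ≥ 7, which holds.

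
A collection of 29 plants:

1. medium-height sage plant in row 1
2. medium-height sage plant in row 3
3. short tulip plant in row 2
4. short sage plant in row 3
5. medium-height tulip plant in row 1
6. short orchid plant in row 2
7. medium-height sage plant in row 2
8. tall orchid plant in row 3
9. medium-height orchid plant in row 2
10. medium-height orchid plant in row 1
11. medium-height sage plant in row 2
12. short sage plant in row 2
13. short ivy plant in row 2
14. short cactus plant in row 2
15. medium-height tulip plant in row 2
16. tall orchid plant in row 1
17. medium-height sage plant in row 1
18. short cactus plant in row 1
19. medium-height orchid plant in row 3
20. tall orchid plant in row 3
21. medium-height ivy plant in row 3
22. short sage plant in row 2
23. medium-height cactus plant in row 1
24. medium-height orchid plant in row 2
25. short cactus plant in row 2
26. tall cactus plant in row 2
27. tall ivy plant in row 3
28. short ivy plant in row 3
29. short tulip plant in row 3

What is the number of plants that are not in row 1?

22

Total plants: 29; with the excluded value: 7; remaining 29 − 7 = 22.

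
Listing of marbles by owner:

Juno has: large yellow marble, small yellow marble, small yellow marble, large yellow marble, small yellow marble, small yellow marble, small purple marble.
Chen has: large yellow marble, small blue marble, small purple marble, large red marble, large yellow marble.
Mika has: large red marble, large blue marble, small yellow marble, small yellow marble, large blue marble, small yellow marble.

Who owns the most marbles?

Counts by owner: Juno→7, Mika→6, Chen→5.
The maximum is 7, held uniquely by Juno.

Juno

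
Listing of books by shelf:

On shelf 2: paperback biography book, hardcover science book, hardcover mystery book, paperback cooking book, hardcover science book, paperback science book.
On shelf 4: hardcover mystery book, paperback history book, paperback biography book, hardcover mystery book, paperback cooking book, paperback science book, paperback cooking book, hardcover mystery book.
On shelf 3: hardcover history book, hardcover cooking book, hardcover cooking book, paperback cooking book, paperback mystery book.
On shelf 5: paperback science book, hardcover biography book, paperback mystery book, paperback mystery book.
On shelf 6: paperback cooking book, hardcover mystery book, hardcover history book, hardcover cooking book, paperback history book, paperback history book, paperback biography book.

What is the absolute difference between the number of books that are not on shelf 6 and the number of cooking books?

15

books that are not on shelf 6: 23. cooking books: 8.
|23 − 8| = 23 − 8 = 15.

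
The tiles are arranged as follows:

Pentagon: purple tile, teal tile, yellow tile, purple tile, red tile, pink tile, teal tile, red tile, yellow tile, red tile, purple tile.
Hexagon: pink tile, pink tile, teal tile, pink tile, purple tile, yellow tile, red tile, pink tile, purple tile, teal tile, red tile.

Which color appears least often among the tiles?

Counts by color: pink 5, red 5, purple 5, teal 4, yellow 3.
The minimum is 3, held uniquely by yellow.

yellow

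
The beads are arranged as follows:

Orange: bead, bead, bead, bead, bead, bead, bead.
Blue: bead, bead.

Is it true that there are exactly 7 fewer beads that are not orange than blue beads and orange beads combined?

True

There are 2 beads that are not orange.
blue beads: 2; orange beads: 7; combined: 2 + 7 = 9.
The claim requires 9 − 2 (= 7) to equal 7, which holds.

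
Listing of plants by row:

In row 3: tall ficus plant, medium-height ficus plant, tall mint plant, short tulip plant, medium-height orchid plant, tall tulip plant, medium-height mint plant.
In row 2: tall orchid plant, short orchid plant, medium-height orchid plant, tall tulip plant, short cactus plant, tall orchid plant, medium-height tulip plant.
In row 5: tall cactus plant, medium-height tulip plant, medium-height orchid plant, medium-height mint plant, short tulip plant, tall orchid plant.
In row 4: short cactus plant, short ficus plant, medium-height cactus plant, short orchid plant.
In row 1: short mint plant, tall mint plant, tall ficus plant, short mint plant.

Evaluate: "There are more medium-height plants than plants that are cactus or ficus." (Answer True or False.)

True

There are 9 medium-height plants.
There are 8 plants that are cactus or ficus.
The claim requires 9 > 8, which holds.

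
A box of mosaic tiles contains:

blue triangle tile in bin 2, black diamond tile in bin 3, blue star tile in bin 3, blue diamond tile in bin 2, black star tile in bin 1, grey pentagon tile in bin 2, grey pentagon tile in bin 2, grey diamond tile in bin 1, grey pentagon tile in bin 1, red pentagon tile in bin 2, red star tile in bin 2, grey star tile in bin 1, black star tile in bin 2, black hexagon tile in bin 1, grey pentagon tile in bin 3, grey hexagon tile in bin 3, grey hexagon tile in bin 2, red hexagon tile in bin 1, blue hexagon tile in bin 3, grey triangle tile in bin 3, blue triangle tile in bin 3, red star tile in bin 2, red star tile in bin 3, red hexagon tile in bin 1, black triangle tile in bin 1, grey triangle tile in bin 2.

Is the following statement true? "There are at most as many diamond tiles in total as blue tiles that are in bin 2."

diamond tiles: 3.
blue tiles in bin 2: 2.
The claim requires 3 ≤ 2, which does not hold.

False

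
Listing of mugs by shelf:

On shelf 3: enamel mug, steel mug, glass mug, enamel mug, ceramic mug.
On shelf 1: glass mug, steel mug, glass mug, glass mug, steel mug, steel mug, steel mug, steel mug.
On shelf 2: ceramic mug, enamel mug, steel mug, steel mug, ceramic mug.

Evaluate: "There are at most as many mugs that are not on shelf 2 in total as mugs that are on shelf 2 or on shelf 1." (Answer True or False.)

True

mugs that are not on shelf 2: 13.
mugs on shelf 2 or on shelf 1: 13.
The claim requires 13 ≤ 13, which holds.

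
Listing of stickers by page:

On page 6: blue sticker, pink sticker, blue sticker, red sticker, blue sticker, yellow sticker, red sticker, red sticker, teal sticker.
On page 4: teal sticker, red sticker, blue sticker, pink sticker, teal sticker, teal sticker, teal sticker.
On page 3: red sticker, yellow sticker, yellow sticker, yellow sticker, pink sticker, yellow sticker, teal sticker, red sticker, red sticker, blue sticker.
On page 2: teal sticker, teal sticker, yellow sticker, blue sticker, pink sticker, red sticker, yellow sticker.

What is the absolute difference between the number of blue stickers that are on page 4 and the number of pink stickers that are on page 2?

0

blue stickers on page 4: 1. pink stickers on page 2: 1.
|1 − 1| = 1 − 1 = 0.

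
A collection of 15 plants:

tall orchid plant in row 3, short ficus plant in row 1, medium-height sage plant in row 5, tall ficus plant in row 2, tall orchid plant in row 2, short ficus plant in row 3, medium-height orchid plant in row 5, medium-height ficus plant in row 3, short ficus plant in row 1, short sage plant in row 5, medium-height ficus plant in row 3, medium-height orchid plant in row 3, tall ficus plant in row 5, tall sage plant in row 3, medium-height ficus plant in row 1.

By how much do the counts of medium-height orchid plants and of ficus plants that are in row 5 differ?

1

medium-height orchid plants: 2. ficus plants in row 5: 1.
|2 − 1| = 2 − 1 = 1.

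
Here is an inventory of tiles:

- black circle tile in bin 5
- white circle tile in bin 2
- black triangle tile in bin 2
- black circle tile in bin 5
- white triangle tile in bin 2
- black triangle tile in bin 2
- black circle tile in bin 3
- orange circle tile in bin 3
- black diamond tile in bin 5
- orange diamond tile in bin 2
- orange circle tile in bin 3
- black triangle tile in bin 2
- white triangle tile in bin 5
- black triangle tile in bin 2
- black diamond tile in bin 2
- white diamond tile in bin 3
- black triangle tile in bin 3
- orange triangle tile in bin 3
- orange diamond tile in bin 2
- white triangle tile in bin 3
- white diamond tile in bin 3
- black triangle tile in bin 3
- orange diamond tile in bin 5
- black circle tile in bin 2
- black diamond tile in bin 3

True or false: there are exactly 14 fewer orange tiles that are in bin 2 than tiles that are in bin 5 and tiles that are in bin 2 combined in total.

False

There are 2 orange tiles in bin 2.
tiles in bin 5: 5; tiles in bin 2: 10; combined: 5 + 10 = 15.
The claim requires 15 − 2 (= 13) to equal 14, which does not hold.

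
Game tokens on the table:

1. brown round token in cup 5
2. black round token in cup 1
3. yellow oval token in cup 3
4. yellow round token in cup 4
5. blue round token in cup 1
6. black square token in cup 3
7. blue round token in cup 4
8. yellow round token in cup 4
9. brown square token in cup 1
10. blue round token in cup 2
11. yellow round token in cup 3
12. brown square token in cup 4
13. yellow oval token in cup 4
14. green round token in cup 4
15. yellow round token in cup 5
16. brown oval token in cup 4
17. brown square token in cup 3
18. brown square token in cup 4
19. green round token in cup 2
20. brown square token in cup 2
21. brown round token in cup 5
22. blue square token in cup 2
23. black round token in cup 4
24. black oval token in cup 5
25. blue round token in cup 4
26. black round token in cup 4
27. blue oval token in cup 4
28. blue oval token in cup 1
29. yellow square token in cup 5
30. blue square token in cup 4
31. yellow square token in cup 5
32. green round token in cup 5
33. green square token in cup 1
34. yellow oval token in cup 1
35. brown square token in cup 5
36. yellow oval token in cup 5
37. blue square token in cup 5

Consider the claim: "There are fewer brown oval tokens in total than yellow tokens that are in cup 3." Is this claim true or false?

brown oval tokens: 1.
yellow tokens in cup 3: 2.
The claim requires 1 < 2, which holds.

True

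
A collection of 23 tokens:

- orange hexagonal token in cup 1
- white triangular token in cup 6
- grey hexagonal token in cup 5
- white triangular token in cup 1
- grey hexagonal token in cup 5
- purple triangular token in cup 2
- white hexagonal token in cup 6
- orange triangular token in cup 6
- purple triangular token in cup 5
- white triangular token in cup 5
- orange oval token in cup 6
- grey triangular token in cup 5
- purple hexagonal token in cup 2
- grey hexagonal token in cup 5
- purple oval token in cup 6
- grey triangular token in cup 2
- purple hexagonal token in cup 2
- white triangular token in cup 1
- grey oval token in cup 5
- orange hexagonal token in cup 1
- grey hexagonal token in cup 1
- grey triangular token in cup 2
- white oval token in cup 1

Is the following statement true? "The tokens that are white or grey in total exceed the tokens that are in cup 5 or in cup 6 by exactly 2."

|tokens that are white or grey| = 14.
|tokens in cup 5 or in cup 6| = 12.
The claim requires 14 − 12 (= 2) to equal 2, which holds.

True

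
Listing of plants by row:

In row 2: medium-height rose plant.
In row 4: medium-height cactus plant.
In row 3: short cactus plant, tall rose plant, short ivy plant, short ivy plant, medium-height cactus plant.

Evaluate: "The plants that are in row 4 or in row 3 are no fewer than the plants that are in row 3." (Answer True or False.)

True

plants in row 4 or in row 3: 6.
plants in row 3: 5.
The claim requires 6 ≥ 5, which holds.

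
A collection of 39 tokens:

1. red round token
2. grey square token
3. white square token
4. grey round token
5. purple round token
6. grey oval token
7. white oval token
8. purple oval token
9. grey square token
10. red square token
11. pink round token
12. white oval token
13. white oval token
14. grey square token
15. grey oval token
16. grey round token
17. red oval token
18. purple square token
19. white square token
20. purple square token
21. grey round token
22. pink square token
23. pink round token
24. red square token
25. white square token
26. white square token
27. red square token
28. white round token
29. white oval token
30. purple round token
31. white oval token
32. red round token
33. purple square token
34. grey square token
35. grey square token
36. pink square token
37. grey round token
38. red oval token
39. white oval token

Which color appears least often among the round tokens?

white

Counts by color (restricted to round tokens): grey 4, pink 2, red 2, purple 2, white 1.
The minimum is 1, held uniquely by white.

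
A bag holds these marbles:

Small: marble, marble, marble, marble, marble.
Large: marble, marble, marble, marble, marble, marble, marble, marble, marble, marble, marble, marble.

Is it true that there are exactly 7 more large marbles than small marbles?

|large marbles| = 12.
|small marbles| = 5.
The claim requires 12 − 5 (= 7) to equal 7, which holds.

True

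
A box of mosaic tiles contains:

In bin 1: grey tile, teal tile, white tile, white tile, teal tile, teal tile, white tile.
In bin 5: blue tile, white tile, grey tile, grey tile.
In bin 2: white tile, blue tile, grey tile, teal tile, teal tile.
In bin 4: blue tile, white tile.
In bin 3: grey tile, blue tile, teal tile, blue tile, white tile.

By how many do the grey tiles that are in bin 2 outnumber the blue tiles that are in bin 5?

grey tiles in bin 2: 1.
blue tiles in bin 5: 1.
1 − 1 = 0.

0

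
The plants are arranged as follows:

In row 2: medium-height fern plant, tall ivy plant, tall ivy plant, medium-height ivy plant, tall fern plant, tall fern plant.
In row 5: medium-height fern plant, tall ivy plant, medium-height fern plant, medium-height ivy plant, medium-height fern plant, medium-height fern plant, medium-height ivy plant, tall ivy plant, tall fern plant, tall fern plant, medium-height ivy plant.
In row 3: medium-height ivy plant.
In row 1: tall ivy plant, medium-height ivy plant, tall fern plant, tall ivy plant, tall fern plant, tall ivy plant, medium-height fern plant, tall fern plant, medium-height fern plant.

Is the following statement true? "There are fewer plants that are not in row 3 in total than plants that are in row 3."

|plants that are not in row 3| = 26.
|plants in row 3| = 1.
The claim requires 26 < 1, which does not hold.

False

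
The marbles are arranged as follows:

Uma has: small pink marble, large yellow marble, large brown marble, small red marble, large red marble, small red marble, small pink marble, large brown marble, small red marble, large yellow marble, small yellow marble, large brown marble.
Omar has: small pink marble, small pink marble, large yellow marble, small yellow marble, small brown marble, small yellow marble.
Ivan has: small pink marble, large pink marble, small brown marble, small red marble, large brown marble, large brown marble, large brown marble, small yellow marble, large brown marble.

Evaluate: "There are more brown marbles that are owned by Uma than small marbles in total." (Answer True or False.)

|brown marbles owned by Uma| = 3.
|small marbles| = 15.
The claim requires 3 > 15, which does not hold.

False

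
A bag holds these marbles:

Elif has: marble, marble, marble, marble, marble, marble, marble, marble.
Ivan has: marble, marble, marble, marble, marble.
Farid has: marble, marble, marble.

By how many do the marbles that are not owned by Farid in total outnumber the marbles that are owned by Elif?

5

marbles that are not owned by Farid: 13.
marbles owned by Elif: 8.
13 − 8 = 5.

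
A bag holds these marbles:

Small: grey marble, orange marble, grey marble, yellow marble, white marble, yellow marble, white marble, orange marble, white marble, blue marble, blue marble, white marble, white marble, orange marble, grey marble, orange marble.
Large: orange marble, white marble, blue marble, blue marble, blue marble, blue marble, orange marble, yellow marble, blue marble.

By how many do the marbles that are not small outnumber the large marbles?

marbles that are not small: 9.
large marbles: 9.
9 − 9 = 0.

0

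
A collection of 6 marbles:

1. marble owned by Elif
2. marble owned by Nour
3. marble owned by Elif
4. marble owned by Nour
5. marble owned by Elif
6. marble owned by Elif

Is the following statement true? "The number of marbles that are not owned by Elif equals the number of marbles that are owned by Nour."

True

Count of marbles that are not owned by Elif: 2.
Count of marbles owned by Nour: 2.
The claim requires 2 = 2, which holds.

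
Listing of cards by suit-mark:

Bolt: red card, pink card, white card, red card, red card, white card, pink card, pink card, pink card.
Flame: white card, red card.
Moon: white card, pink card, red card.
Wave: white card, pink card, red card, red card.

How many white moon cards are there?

1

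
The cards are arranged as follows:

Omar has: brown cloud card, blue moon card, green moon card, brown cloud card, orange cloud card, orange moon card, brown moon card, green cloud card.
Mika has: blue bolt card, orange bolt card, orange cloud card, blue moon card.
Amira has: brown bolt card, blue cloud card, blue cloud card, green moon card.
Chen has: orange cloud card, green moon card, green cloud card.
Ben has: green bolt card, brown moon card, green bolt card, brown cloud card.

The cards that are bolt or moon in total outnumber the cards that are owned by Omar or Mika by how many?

cards that are bolt or moon: 13.
cards owned by Omar or Mika: 12.
13 − 12 = 1.

1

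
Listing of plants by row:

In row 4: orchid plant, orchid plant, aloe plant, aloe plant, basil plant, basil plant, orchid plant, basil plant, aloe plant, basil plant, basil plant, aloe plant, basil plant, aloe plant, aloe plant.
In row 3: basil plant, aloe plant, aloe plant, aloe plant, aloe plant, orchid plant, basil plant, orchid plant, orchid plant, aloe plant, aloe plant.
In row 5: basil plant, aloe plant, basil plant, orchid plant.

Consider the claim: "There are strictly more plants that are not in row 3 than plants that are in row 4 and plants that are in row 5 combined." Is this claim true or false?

False

plants that are not in row 3: 19.
plants in row 4: 15; plants in row 5: 4; combined: 15 + 4 = 19.
The claim requires 19 > 19, which does not hold.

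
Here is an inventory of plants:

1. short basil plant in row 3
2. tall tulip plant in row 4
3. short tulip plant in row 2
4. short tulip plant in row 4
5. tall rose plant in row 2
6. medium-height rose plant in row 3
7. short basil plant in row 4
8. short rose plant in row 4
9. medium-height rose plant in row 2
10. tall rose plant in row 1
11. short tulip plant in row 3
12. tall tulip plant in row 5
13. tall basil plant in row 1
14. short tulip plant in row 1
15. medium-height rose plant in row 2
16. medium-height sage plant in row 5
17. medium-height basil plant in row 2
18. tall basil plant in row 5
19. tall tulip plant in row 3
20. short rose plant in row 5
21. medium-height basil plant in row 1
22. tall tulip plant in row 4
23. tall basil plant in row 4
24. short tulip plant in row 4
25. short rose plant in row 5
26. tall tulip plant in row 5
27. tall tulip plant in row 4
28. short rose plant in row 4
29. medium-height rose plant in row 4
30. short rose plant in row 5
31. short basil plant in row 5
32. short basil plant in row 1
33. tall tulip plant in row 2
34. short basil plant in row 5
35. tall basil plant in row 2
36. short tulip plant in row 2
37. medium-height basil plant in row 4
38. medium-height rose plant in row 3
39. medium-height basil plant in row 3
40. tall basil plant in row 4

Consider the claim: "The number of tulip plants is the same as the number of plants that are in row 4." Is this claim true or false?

False

|tulip plants| = 13.
|plants in row 4| = 12.
The claim requires 13 = 12, which does not hold.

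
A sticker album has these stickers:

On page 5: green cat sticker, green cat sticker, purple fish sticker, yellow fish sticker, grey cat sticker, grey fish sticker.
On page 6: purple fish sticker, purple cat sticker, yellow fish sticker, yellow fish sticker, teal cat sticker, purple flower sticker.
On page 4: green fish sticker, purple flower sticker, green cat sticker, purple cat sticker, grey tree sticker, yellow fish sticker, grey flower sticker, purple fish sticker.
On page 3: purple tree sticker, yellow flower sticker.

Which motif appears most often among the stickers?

fish

Counts by motif: fish 9, cat 7, flower 4, tree 2.
The maximum is 9, held uniquely by fish.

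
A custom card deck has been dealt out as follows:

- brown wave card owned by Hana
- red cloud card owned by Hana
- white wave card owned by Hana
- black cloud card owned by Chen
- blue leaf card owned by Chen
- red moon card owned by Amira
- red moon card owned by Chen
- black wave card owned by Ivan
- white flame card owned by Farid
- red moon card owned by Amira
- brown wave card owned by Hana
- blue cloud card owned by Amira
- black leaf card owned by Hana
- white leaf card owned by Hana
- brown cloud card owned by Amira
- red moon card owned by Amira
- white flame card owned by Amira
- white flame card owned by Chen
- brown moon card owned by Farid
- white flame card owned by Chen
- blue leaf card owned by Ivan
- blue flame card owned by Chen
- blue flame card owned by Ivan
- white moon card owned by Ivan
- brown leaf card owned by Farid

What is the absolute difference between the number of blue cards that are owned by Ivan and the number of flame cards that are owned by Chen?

blue cards owned by Ivan: 2. flame cards owned by Chen: 3.
|2 − 3| = 3 − 2 = 1.

1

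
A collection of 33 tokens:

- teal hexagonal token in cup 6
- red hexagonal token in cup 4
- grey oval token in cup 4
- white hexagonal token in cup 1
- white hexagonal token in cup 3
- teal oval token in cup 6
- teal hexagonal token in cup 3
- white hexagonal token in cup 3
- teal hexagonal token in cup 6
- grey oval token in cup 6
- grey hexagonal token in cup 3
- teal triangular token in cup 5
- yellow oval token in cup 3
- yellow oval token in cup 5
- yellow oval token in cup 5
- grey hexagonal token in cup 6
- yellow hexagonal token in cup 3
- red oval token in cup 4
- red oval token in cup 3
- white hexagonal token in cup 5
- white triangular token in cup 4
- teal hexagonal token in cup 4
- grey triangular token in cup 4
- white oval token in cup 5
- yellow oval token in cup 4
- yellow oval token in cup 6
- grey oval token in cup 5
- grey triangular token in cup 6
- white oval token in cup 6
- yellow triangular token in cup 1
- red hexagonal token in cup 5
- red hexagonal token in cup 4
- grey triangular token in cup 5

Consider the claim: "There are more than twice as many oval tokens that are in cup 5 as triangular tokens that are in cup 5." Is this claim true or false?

False

oval tokens in cup 5: 4.
triangular tokens in cup 5: 2.
The claim requires 4 > 2 × 2 = 4, which does not hold.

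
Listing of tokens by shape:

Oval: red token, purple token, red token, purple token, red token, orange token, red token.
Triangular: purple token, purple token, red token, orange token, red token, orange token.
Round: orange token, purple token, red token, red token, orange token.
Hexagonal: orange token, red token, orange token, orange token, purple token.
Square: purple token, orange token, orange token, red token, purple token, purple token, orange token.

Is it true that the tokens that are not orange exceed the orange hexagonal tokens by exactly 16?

tokens that are not orange: 19.
orange hexagonal tokens: 3.
The claim requires 19 − 3 (= 16) to equal 16, which holds.

True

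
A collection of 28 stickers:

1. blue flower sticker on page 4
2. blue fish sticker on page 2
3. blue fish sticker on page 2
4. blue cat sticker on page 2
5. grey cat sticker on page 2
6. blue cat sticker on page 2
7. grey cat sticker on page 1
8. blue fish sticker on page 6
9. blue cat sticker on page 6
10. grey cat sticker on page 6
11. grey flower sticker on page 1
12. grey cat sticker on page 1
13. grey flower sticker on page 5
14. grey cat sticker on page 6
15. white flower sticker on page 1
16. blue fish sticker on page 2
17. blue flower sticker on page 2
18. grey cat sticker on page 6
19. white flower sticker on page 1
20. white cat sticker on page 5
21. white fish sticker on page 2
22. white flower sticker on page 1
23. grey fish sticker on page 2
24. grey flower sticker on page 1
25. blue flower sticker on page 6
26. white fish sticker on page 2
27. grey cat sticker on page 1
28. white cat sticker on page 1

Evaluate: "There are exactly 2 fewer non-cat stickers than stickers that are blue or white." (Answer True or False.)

False

|non-cat stickers| = 16.
|stickers that are blue or white| = 17.
The claim requires 17 − 16 (= 1) to equal 2, which does not hold.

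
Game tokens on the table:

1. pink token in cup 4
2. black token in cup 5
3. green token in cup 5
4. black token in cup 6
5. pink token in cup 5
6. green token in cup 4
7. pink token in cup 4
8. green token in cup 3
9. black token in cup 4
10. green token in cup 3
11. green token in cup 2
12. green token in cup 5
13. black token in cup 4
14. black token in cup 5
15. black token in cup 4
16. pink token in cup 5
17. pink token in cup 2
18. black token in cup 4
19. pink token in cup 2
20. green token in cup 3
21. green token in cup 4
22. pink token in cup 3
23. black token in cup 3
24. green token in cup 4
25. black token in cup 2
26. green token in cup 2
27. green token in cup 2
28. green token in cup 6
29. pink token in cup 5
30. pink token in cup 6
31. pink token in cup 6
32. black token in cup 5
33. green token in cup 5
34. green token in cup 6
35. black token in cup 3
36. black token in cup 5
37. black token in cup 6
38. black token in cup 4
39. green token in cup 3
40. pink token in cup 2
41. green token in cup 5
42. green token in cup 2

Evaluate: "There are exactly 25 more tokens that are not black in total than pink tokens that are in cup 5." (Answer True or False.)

tokens that are not black: 28.
pink tokens in cup 5: 3.
The claim requires 28 − 3 (= 25) to equal 25, which holds.

True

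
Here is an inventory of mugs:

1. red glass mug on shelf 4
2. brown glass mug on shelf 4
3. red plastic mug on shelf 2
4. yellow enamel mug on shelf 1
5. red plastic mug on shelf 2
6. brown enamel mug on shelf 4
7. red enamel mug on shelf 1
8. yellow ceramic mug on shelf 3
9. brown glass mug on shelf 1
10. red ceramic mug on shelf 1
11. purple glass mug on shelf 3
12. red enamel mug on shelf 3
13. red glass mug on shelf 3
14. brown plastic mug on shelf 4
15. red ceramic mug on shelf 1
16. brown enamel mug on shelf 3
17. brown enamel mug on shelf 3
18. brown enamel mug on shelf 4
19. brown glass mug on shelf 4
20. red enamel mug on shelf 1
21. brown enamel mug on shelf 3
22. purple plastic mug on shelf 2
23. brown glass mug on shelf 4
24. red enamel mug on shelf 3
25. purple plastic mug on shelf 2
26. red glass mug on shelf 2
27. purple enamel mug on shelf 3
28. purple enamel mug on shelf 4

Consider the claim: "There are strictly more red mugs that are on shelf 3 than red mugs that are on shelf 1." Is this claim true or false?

red mugs on shelf 3: 3.
red mugs on shelf 1: 4.
The claim requires 3 > 4, which does not hold.

False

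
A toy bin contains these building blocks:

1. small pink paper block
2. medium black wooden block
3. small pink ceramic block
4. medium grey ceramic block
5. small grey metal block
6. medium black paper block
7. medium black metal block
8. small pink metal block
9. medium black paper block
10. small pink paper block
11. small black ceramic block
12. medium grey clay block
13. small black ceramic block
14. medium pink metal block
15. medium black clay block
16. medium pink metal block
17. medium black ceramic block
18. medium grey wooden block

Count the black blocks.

8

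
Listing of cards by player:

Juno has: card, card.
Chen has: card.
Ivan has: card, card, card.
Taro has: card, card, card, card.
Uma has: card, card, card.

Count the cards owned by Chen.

1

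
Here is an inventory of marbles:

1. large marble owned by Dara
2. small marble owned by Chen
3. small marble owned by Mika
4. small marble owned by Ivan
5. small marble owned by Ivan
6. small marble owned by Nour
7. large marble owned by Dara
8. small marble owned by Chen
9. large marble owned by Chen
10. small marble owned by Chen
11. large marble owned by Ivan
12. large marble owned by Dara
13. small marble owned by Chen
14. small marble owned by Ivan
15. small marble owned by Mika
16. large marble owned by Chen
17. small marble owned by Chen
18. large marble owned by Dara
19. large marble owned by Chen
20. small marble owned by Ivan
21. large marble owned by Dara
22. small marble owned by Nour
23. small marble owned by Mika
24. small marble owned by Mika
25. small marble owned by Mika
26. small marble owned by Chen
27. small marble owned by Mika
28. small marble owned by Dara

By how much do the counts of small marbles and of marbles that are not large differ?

0

small marbles: 19. marbles that are not large: 19.
|19 − 19| = 19 − 19 = 0.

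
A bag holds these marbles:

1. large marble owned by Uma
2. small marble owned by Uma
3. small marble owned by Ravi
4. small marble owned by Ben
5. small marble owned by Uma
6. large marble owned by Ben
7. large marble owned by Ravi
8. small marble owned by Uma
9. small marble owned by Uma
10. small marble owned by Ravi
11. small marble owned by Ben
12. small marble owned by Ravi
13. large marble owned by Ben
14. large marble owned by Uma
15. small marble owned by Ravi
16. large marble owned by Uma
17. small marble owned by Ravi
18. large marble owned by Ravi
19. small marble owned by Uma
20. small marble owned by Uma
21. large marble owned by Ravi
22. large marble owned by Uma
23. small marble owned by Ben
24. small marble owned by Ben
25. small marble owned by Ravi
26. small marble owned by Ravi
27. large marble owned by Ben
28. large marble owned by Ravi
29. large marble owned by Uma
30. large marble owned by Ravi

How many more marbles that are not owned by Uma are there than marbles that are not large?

marbles that are not owned by Uma: 19.
marbles that are not large: 17.
19 − 17 = 2.

2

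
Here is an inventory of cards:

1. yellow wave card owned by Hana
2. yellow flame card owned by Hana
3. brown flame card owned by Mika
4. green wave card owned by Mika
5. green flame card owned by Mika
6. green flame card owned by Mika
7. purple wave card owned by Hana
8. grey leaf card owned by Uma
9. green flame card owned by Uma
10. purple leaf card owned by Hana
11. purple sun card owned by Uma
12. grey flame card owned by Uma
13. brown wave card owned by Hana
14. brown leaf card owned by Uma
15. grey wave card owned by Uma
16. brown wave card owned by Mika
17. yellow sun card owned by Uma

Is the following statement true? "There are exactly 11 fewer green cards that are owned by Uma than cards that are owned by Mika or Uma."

Count of green cards owned by Uma: 1.
Count of cards owned by Mika or Uma: 12.
The claim requires 12 − 1 (= 11) to equal 11, which holds.

True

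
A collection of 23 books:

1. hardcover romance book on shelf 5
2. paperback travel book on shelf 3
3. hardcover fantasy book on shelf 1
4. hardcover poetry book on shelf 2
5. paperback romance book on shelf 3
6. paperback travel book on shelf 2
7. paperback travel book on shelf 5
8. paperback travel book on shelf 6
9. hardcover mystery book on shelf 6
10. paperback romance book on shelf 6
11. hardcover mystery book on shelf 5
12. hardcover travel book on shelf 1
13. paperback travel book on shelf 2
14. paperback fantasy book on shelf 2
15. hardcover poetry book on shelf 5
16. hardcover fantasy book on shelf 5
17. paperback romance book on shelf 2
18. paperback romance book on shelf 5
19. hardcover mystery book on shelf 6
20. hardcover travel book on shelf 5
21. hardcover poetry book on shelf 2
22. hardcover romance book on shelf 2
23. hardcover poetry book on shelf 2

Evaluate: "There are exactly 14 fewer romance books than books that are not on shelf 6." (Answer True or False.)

False

There are 6 romance books.
There are 19 books that are not on shelf 6.
The claim requires 19 − 6 (= 13) to equal 14, which does not hold.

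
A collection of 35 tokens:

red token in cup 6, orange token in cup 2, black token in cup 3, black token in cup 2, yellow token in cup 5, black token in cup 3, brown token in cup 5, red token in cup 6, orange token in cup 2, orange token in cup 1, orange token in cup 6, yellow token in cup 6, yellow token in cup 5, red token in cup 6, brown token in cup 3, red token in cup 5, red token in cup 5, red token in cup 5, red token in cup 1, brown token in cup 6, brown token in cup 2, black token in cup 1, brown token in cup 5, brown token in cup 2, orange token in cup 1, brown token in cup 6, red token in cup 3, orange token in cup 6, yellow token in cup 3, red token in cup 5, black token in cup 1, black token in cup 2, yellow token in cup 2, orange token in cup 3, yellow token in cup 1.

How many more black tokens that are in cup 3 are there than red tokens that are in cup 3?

black tokens in cup 3: 2.
red tokens in cup 3: 1.
2 − 1 = 1.

1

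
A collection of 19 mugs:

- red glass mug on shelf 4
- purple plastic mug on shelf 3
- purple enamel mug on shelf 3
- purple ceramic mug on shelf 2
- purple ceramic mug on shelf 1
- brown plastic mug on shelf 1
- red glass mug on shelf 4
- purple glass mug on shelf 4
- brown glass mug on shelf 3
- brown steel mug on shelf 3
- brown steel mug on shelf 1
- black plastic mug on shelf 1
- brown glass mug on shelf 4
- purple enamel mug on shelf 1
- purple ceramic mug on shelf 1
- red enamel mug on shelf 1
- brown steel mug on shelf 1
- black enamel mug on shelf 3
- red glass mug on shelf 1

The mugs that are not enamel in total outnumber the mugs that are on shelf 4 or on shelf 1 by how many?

mugs that are not enamel: 15.
mugs on shelf 4 or on shelf 1: 13.
15 − 13 = 2.

2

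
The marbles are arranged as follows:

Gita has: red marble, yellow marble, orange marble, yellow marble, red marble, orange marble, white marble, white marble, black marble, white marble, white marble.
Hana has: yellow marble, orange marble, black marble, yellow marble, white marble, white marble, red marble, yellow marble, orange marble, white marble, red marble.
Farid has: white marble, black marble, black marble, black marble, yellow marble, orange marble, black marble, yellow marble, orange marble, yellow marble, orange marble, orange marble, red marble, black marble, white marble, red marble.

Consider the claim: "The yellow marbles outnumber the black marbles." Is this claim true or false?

There are 8 yellow marbles.
There are 7 black marbles.
The claim requires 8 > 7, which holds.

True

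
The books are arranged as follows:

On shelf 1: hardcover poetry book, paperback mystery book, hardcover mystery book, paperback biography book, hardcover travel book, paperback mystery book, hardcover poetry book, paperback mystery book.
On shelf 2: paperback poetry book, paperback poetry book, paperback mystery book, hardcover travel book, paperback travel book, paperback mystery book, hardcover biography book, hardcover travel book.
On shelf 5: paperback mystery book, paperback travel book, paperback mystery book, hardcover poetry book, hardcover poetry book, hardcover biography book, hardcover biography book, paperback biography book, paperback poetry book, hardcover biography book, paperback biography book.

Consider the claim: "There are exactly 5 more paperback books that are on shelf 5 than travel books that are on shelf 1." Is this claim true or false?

True

paperback books on shelf 5: 6.
travel books on shelf 1: 1.
The claim requires 6 − 1 (= 5) to equal 5, which holds.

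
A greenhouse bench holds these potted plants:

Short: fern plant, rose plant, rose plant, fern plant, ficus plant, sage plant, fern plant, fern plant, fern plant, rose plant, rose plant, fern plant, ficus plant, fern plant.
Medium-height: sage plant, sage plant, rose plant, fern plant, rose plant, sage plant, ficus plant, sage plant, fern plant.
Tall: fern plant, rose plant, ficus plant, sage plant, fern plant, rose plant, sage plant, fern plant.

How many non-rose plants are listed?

23

Total plants: 31; with the excluded value: 8; remaining 31 − 8 = 23.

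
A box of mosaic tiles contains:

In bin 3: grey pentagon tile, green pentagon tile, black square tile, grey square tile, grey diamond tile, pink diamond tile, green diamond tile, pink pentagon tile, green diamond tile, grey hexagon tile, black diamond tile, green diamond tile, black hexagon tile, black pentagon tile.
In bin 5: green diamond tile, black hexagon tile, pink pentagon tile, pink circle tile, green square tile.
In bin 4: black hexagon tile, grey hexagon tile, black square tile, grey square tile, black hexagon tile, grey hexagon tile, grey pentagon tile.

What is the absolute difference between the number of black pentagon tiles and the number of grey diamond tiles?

black pentagon tiles: 1. grey diamond tiles: 1.
|1 − 1| = 1 − 1 = 0.

0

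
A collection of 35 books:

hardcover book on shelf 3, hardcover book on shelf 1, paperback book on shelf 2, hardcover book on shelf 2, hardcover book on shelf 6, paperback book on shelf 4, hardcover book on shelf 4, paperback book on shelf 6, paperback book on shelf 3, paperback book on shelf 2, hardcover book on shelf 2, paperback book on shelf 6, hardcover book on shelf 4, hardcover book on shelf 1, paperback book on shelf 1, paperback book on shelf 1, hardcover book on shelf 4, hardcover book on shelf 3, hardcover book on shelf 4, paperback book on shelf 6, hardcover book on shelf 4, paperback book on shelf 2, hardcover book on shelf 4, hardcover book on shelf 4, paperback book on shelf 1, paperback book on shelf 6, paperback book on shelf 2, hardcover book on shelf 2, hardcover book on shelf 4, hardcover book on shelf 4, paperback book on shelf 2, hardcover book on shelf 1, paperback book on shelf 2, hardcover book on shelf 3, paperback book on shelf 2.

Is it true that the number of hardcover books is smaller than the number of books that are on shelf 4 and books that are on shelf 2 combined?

hardcover books: 19.
books on shelf 4: 10; books on shelf 2: 10; combined: 10 + 10 = 20.
The claim requires 19 < 20, which holds.

True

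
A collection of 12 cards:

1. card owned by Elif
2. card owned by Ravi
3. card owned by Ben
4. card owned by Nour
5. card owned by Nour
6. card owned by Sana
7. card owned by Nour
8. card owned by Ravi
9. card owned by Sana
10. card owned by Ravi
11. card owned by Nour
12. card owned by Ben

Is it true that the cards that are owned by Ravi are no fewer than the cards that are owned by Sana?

True

|cards owned by Ravi| = 3.
|cards owned by Sana| = 2.
The claim requires 3 ≥ 2, which holds.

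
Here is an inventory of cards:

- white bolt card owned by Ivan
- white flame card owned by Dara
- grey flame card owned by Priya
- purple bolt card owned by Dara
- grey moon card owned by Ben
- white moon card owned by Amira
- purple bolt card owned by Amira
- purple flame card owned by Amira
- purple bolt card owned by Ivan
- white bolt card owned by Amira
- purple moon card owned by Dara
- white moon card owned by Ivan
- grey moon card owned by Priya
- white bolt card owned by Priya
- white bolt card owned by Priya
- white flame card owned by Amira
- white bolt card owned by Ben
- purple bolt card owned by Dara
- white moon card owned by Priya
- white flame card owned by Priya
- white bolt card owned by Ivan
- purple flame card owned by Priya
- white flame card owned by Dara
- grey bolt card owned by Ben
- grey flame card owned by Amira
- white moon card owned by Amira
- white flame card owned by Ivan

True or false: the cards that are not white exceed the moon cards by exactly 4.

False

|cards that are not white| = 12.
|moon cards| = 7.
The claim requires 12 − 7 (= 5) to equal 4, which does not hold.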